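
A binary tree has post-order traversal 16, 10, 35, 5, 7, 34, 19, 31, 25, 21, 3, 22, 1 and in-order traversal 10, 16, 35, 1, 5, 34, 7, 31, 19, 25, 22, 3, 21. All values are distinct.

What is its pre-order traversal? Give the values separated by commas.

The last element of post-order is the root; it splits in-order into left and right subtrees.
Root 1: left subtree has 3 nodes {10, 16, 35}, right has 9 {5, 34, 7, 31, 19, 25, 22, 3, 21}.
  Root 35: left subtree has 2 nodes {10, 16}, right has 0 { }.
    Root 10: left subtree has 0 nodes { }, right has 1 {16}.
  Root 22: left subtree has 6 nodes {5, 34, 7, 31, 19, 25}, right has 2 {3, 21}.
    Root 25: left subtree has 5 nodes {5, 34, 7, 31, 19}, right has 0 { }.
      Root 31: left subtree has 3 nodes {5, 34, 7}, right has 1 {19}.
        Root 34: left subtree has 1 node {5}, right has 1 {7}.
    Root 3: left subtree has 0 nodes { }, right has 1 {21}.

1, 35, 10, 16, 22, 25, 31, 34, 5, 7, 19, 3, 21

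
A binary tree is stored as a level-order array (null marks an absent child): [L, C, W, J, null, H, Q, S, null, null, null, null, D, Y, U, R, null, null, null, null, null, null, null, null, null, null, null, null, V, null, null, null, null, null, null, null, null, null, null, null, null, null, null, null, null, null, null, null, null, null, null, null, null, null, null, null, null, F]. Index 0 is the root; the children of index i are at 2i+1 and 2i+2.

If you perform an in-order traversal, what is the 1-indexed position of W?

In-order visits the left subtree, then the node, then the right subtree.
At L: go left to C.
  At C: go left to J.
    At J: go left to S.
      At S: go left to R.
        R is a leaf — visit R.
      Visit S.
      At S: no right child.
    Visit J.
    At J: no right child.
  Visit C.
  At C: no right child.
Visit L.
At L: go right to W.
  At W: go left to H.
    At H: no left child.
    Visit H.
    At H: go right to D.
      D is a leaf — visit D.
  Visit W.
  At W: go right to Q.
    At Q: go left to Y.
      At Y: no left child.
      Visit Y.
      At Y: go right to V.
        At V: go left to F.
          F is a leaf — visit F.
        Visit V.
        At V: no right child.
    Visit Q.
    At Q: go right to U.
      U is a leaf — visit U.
Full in-order sequence: R, S, J, C, L, H, D, W, Y, F, V, Q, U.

8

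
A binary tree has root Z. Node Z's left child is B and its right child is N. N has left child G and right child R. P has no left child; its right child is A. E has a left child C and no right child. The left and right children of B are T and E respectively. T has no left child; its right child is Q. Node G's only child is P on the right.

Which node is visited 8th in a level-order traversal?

Q

Level-order visits nodes level by level from the root, left to right within each level.
Level 0: Z
Level 1: B, N
Level 2: T, E, G, R
Level 3: Q, C, P
Level 4: A
Full level-order sequence: Z, B, N, T, E, G, R, Q, C, P, A.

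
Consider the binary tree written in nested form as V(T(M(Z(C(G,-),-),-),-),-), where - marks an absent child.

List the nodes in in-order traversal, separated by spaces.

G C Z M T V

In-order visits the left subtree, then the node, then the right subtree.
At V: go left to T.
  At T: go left to M.
    At M: go left to Z.
      At Z: go left to C.
        At C: go left to G.
          G is a leaf — visit G.
        Visit C.
        At C: no right child.
      Visit Z.
      At Z: no right child.
    Visit M.
    At M: no right child.
  Visit T.
  At T: no right child.
Visit V.
At V: no right child.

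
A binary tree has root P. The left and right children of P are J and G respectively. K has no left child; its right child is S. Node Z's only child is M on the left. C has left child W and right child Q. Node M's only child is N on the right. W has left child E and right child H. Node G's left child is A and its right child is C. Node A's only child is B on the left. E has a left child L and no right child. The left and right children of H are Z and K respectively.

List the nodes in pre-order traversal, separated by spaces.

P J G A B C W E L H Z M N K S Q

Pre-order visits the node, then its left subtree, then its right subtree.
Visit P.
At P: go left to J.
  J is a leaf — visit J.
At P: go right to G.
  Visit G.
  At G: go left to A.
    Visit A.
    At A: go left to B.
      B is a leaf — visit B.
    At A: no right child.
  At G: go right to C.
    Visit C.
    At C: go left to W.
      Visit W.
      At W: go left to E.
        Visit E.
        At E: go left to L.
          L is a leaf — visit L.
        At E: no right child.
      At W: go right to H.
        Visit H.
        At H: go left to Z.
          Visit Z.
          At Z: go left to M.
            Visit M.
            At M: no left child.
            At M: go right to N.
              N is a leaf — visit N.
          At Z: no right child.
        At H: go right to K.
          Visit K.
          At K: no left child.
          At K: go right to S.
            S is a leaf — visit S.
    At C: go right to Q.
      Q is a leaf — visit Q.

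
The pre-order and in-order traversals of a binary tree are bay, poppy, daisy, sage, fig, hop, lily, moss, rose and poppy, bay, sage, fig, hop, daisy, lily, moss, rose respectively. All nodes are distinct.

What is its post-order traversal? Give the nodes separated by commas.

The first element of pre-order is the root; it splits in-order into left and right subtrees.
Root bay: left subtree has 1 node {poppy}, right has 7 {sage, fig, hop, daisy, lily, moss, rose}.
  Root daisy: left subtree has 3 nodes {sage, fig, hop}, right has 3 {lily, moss, rose}.
    Root sage: left subtree has 0 nodes { }, right has 2 {fig, hop}.
      Root fig: left subtree has 0 nodes { }, right has 1 {hop}.
    Root lily: left subtree has 0 nodes { }, right has 2 {moss, rose}.
      Root moss: left subtree has 0 nodes { }, right has 1 {rose}.

poppy, hop, fig, sage, rose, moss, lily, daisy, bay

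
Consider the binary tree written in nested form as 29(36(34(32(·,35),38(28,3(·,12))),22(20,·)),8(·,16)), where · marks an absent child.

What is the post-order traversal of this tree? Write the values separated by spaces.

Post-order visits the left subtree, then the right subtree, then the node.
At 29: go left to 36.
  At 36: go left to 34.
    At 34: go left to 32.
      At 32: no left child.
      At 32: go right to 35.
        35 is a leaf — visit 35.
      Visit 32.
    At 34: go right to 38.
      At 38: go left to 28.
        28 is a leaf — visit 28.
      At 38: go right to 3.
        At 3: no left child.
        At 3: go right to 12.
          12 is a leaf — visit 12.
        Visit 3.
      Visit 38.
    Visit 34.
  At 36: go right to 22.
    At 22: go left to 20.
      20 is a leaf — visit 20.
    At 22: no right child.
    Visit 22.
  Visit 36.
At 29: go right to 8.
  At 8: no left child.
  At 8: go right to 16.
    16 is a leaf — visit 16.
  Visit 8.
Visit 29.

35 32 28 12 3 38 34 20 22 36 16 8 29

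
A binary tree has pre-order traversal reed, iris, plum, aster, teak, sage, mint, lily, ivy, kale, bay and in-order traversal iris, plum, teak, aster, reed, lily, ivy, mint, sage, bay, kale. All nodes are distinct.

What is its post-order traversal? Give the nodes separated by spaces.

teak aster plum iris ivy lily mint bay kale sage reed

The first element of pre-order is the root; it splits in-order into left and right subtrees.
Root reed: left subtree has 4 nodes {iris, plum, teak, aster}, right has 6 {lily, ivy, mint, sage, bay, kale}.
  Root iris: left subtree has 0 nodes { }, right has 3 {plum, teak, aster}.
    Root plum: left subtree has 0 nodes { }, right has 2 {teak, aster}.
      Root aster: left subtree has 1 node {teak}, right has 0 { }.
  Root sage: left subtree has 3 nodes {lily, ivy, mint}, right has 2 {bay, kale}.
    Root mint: left subtree has 2 nodes {lily, ivy}, right has 0 { }.
      Root lily: left subtree has 0 nodes { }, right has 1 {ivy}.
    Root kale: left subtree has 1 node {bay}, right has 0 { }.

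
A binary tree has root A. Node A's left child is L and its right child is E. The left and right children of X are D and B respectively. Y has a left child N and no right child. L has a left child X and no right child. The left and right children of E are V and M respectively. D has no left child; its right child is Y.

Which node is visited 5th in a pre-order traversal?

Pre-order visits the node, then its left subtree, then its right subtree.
Visit A.
At A: go left to L.
  Visit L.
  At L: go left to X.
    Visit X.
    At X: go left to D.
      Visit D.
      At D: no left child.
      At D: go right to Y.
        Visit Y.
        At Y: go left to N.
          N is a leaf — visit N.
        At Y: no right child.
    At X: go right to B.
      B is a leaf — visit B.
  At L: no right child.
At A: go right to E.
  Visit E.
  At E: go left to V.
    V is a leaf — visit V.
  At E: go right to M.
    M is a leaf — visit M.
Full pre-order sequence: A, L, X, D, Y, N, B, E, V, M.

Y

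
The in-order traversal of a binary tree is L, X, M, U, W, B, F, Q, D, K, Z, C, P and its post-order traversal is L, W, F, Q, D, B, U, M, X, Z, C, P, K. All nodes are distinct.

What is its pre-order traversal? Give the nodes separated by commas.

The last element of post-order is the root; it splits in-order into left and right subtrees.
Root K: left subtree has 9 nodes {L, X, M, U, W, B, F, Q, D}, right has 3 {Z, C, P}.
  Root X: left subtree has 1 node {L}, right has 7 {M, U, W, B, F, Q, D}.
    Root M: left subtree has 0 nodes { }, right has 6 {U, W, B, F, Q, D}.
      Root U: left subtree has 0 nodes { }, right has 5 {W, B, F, Q, D}.
        Root B: left subtree has 1 node {W}, right has 3 {F, Q, D}.
          Root D: left subtree has 2 nodes {F, Q}, right has 0 { }.
            Root Q: left subtree has 1 node {F}, right has 0 { }.
  Root P: left subtree has 2 nodes {Z, C}, right has 0 { }.
    Root C: left subtree has 1 node {Z}, right has 0 { }.

K, X, L, M, U, B, W, D, Q, F, P, C, Z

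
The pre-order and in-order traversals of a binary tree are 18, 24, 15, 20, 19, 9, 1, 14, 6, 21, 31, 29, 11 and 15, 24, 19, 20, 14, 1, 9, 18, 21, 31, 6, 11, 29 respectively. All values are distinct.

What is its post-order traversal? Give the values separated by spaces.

The first element of pre-order is the root; it splits in-order into left and right subtrees.
Root 18: left subtree has 7 nodes {15, 24, 19, 20, 14, 1, 9}, right has 5 {21, 31, 6, 11, 29}.
  Root 24: left subtree has 1 node {15}, right has 5 {19, 20, 14, 1, 9}.
    Root 20: left subtree has 1 node {19}, right has 3 {14, 1, 9}.
      Root 9: left subtree has 2 nodes {14, 1}, right has 0 { }.
        Root 1: left subtree has 1 node {14}, right has 0 { }.
  Root 6: left subtree has 2 nodes {21, 31}, right has 2 {11, 29}.
    Root 21: left subtree has 0 nodes { }, right has 1 {31}.
    Root 29: left subtree has 1 node {11}, right has 0 { }.

15 19 14 1 9 20 24 31 21 11 29 6 18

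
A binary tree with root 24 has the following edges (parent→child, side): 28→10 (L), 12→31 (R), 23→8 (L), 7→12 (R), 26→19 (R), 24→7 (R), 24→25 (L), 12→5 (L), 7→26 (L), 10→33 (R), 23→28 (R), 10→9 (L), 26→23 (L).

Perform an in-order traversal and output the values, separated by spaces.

In-order visits the left subtree, then the node, then the right subtree.
At 24: go left to 25.
  25 is a leaf — visit 25.
Visit 24.
At 24: go right to 7.
  At 7: go left to 26.
    At 26: go left to 23.
      At 23: go left to 8.
        8 is a leaf — visit 8.
      Visit 23.
      At 23: go right to 28.
        At 28: go left to 10.
          At 10: go left to 9.
            9 is a leaf — visit 9.
          Visit 10.
          At 10: go right to 33.
            33 is a leaf — visit 33.
        Visit 28.
        At 28: no right child.
    Visit 26.
    At 26: go right to 19.
      19 is a leaf — visit 19.
  Visit 7.
  At 7: go right to 12.
    At 12: go left to 5.
      5 is a leaf — visit 5.
    Visit 12.
    At 12: go right to 31.
      31 is a leaf — visit 31.

25 24 8 23 9 10 33 28 26 19 7 5 12 31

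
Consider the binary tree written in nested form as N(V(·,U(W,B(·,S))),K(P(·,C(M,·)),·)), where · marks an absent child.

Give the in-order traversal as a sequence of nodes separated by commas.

In-order visits the left subtree, then the node, then the right subtree.
At N: go left to V.
  At V: no left child.
  Visit V.
  At V: go right to U.
    At U: go left to W.
      W is a leaf — visit W.
    Visit U.
    At U: go right to B.
      At B: no left child.
      Visit B.
      At B: go right to S.
        S is a leaf — visit S.
Visit N.
At N: go right to K.
  At K: go left to P.
    At P: no left child.
    Visit P.
    At P: go right to C.
      At C: go left to M.
        M is a leaf — visit M.
      Visit C.
      At C: no right child.
  Visit K.
  At K: no right child.

V, W, U, B, S, N, P, M, C, K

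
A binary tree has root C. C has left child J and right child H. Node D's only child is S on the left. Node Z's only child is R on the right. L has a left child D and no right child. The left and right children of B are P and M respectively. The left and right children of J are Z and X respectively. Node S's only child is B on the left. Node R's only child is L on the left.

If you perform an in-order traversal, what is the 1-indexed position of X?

In-order visits the left subtree, then the node, then the right subtree.
At C: go left to J.
  At J: go left to Z.
    At Z: no left child.
    Visit Z.
    At Z: go right to R.
      At R: go left to L.
        At L: go left to D.
          At D: go left to S.
            At S: go left to B.
              At B: go left to P.
                P is a leaf — visit P.
              Visit B.
              At B: go right to M.
                M is a leaf — visit M.
            Visit S.
            At S: no right child.
          Visit D.
          At D: no right child.
        Visit L.
        At L: no right child.
      Visit R.
      At R: no right child.
  Visit J.
  At J: go right to X.
    X is a leaf — visit X.
Visit C.
At C: go right to H.
  H is a leaf — visit H.
Full in-order sequence: Z, P, B, M, S, D, L, R, J, X, C, H.

10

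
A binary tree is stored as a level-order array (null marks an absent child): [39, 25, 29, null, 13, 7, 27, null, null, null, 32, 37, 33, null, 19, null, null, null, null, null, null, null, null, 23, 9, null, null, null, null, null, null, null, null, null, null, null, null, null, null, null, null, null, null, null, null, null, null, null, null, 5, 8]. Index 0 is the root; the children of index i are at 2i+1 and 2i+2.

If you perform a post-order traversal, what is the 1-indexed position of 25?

Post-order visits the left subtree, then the right subtree, then the node.
At 39: go left to 25.
  At 25: no left child.
  At 25: go right to 13.
    At 13: no left child.
    At 13: go right to 32.
      32 is a leaf — visit 32.
    Visit 13.
  Visit 25.
At 39: go right to 29.
  At 29: go left to 7.
    At 7: go left to 37.
      At 37: go left to 23.
        23 is a leaf — visit 23.
      At 37: go right to 9.
        At 9: go left to 5.
          5 is a leaf — visit 5.
        At 9: go right to 8.
          8 is a leaf — visit 8.
        Visit 9.
      Visit 37.
    At 7: go right to 33.
      33 is a leaf — visit 33.
    Visit 7.
  At 29: go right to 27.
    At 27: no left child.
    At 27: go right to 19.
      19 is a leaf — visit 19.
    Visit 27.
  Visit 29.
Visit 39.
Full post-order sequence: 32, 13, 25, 23, 5, 8, 9, 37, 33, 7, 19, 27, 29, 39.

3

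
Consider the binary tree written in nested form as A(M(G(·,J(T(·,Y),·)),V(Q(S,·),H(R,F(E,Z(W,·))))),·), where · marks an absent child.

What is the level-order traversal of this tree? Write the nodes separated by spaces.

A M G V J Q H T S R F Y E Z W

Level-order visits nodes level by level from the root, left to right within each level.
Level 0: A
Level 1: M
Level 2: G, V
Level 3: J, Q, H
Level 4: T, S, R, F
Level 5: Y, E, Z
Level 6: W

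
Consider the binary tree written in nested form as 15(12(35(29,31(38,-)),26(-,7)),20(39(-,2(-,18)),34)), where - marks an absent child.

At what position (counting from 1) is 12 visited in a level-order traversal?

Level-order visits nodes level by level from the root, left to right within each level.
Level 0: 15
Level 1: 12, 20
Level 2: 35, 26, 39, 34
Level 3: 29, 31, 7, 2
Level 4: 38, 18
Full level-order sequence: 15, 12, 20, 35, 26, 39, 34, 29, 31, 7, 2, 38, 18.

2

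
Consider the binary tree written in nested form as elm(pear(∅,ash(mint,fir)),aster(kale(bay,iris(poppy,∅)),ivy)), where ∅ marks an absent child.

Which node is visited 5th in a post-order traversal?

Post-order visits the left subtree, then the right subtree, then the node.
At elm: go left to pear.
  At pear: no left child.
  At pear: go right to ash.
    At ash: go left to mint.
      mint is a leaf — visit mint.
    At ash: go right to fir.
      fir is a leaf — visit fir.
    Visit ash.
  Visit pear.
At elm: go right to aster.
  At aster: go left to kale.
    At kale: go left to bay.
      bay is a leaf — visit bay.
    At kale: go right to iris.
      At iris: go left to poppy.
        poppy is a leaf — visit poppy.
      At iris: no right child.
      Visit iris.
    Visit kale.
  At aster: go right to ivy.
    ivy is a leaf — visit ivy.
  Visit aster.
Visit elm.
Full post-order sequence: mint, fir, ash, pear, bay, poppy, iris, kale, ivy, aster, elm.

bay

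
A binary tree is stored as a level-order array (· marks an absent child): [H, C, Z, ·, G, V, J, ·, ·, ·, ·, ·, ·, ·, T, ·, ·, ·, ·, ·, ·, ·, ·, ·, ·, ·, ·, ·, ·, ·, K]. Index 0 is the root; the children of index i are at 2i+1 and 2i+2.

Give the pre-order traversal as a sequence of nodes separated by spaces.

H C G Z V J T K

Pre-order visits the node, then its left subtree, then its right subtree.
Visit H.
At H: go left to C.
  Visit C.
  At C: no left child.
  At C: go right to G.
    G is a leaf — visit G.
At H: go right to Z.
  Visit Z.
  At Z: go left to V.
    V is a leaf — visit V.
  At Z: go right to J.
    Visit J.
    At J: no left child.
    At J: go right to T.
      Visit T.
      At T: no left child.
      At T: go right to K.
        K is a leaf — visit K.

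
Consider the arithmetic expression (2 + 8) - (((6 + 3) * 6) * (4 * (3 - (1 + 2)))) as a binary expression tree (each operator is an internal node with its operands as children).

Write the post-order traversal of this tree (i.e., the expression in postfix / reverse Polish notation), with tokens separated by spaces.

Post-order on an expression tree gives postfix notation: for each operator, emit left operand, right operand, then the operator.

2 8 + 6 3 + 6 * 4 3 1 2 + - * * -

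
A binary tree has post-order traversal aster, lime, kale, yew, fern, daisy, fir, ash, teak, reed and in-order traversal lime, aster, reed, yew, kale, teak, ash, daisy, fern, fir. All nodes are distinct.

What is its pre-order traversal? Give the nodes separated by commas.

The last element of post-order is the root; it splits in-order into left and right subtrees.
Root reed: left subtree has 2 nodes {lime, aster}, right has 7 {yew, kale, teak, ash, daisy, fern, fir}.
  Root lime: left subtree has 0 nodes { }, right has 1 {aster}.
  Root teak: left subtree has 2 nodes {yew, kale}, right has 4 {ash, daisy, fern, fir}.
    Root yew: left subtree has 0 nodes { }, right has 1 {kale}.
    Root ash: left subtree has 0 nodes { }, right has 3 {daisy, fern, fir}.
      Root fir: left subtree has 2 nodes {daisy, fern}, right has 0 { }.
        Root daisy: left subtree has 0 nodes { }, right has 1 {fern}.

reed, lime, aster, teak, yew, kale, ash, fir, daisy, fern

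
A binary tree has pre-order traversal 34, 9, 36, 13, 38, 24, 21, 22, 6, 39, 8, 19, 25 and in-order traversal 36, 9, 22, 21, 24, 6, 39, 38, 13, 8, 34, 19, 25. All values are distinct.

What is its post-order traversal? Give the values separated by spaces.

The first element of pre-order is the root; it splits in-order into left and right subtrees.
Root 34: left subtree has 10 nodes {36, 9, 22, 21, 24, 6, 39, 38, 13, 8}, right has 2 {19, 25}.
  Root 9: left subtree has 1 node {36}, right has 8 {22, 21, 24, 6, 39, 38, 13, 8}.
    Root 13: left subtree has 6 nodes {22, 21, 24, 6, 39, 38}, right has 1 {8}.
      Root 38: left subtree has 5 nodes {22, 21, 24, 6, 39}, right has 0 { }.
        Root 24: left subtree has 2 nodes {22, 21}, right has 2 {6, 39}.
          Root 21: left subtree has 1 node {22}, right has 0 { }.
          Root 6: left subtree has 0 nodes { }, right has 1 {39}.
  Root 19: left subtree has 0 nodes { }, right has 1 {25}.

36 22 21 39 6 24 38 8 13 9 25 19 34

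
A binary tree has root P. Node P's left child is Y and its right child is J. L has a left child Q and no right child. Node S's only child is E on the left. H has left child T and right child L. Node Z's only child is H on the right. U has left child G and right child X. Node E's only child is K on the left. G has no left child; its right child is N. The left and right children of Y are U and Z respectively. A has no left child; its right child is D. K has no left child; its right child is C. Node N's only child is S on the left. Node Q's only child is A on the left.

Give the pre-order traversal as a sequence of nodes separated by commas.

Pre-order visits the node, then its left subtree, then its right subtree.
Visit P.
At P: go left to Y.
  Visit Y.
  At Y: go left to U.
    Visit U.
    At U: go left to G.
      Visit G.
      At G: no left child.
      At G: go right to N.
        Visit N.
        At N: go left to S.
          Visit S.
          At S: go left to E.
            Visit E.
            At E: go left to K.
              Visit K.
              At K: no left child.
              At K: go right to C.
                C is a leaf — visit C.
            At E: no right child.
          At S: no right child.
        At N: no right child.
    At U: go right to X.
      X is a leaf — visit X.
  At Y: go right to Z.
    Visit Z.
    At Z: no left child.
    At Z: go right to H.
      Visit H.
      At H: go left to T.
        T is a leaf — visit T.
      At H: go right to L.
        Visit L.
        At L: go left to Q.
          Visit Q.
          At Q: go left to A.
            Visit A.
            At A: no left child.
            At A: go right to D.
              D is a leaf — visit D.
          At Q: no right child.
        At L: no right child.
At P: go right to J.
  J is a leaf — visit J.

P, Y, U, G, N, S, E, K, C, X, Z, H, T, L, Q, A, D, J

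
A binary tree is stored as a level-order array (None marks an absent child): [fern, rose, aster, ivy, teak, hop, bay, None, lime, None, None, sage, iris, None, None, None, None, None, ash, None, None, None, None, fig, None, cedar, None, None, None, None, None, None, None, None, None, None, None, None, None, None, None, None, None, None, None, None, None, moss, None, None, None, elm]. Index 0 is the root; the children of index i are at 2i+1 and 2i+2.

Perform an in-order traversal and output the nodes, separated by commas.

ivy, lime, ash, rose, teak, fern, moss, fig, sage, hop, elm, cedar, iris, aster, bay

In-order visits the left subtree, then the node, then the right subtree.
At fern: go left to rose.
  At rose: go left to ivy.
    At ivy: no left child.
    Visit ivy.
    At ivy: go right to lime.
      At lime: no left child.
      Visit lime.
      At lime: go right to ash.
        ash is a leaf — visit ash.
  Visit rose.
  At rose: go right to teak.
    teak is a leaf — visit teak.
Visit fern.
At fern: go right to aster.
  At aster: go left to hop.
    At hop: go left to sage.
      At sage: go left to fig.
        At fig: go left to moss.
          moss is a leaf — visit moss.
        Visit fig.
        At fig: no right child.
      Visit sage.
      At sage: no right child.
    Visit hop.
    At hop: go right to iris.
      At iris: go left to cedar.
        At cedar: go left to elm.
          elm is a leaf — visit elm.
        Visit cedar.
        At cedar: no right child.
      Visit iris.
      At iris: no right child.
  Visit aster.
  At aster: go right to bay.
    bay is a leaf — visit bay.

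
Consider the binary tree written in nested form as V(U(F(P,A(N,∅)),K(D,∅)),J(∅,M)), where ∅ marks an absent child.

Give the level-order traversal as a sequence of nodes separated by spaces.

Level-order visits nodes level by level from the root, left to right within each level.
Level 0: V
Level 1: U, J
Level 2: F, K, M
Level 3: P, A, D
Level 4: N

V U J F K M P A D N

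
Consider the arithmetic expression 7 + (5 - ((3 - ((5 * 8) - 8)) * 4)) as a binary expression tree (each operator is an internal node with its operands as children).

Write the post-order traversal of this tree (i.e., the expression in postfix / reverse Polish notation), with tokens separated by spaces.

7 5 3 5 8 * 8 - - 4 * - +

Post-order on an expression tree gives postfix notation: for each operator, emit left operand, right operand, then the operator.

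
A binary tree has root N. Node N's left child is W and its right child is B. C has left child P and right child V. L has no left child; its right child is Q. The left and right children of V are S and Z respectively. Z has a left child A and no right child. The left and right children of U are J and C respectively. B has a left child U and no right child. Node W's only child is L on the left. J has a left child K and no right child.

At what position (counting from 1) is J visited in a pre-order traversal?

Pre-order visits the node, then its left subtree, then its right subtree.
Visit N.
At N: go left to W.
  Visit W.
  At W: go left to L.
    Visit L.
    At L: no left child.
    At L: go right to Q.
      Q is a leaf — visit Q.
  At W: no right child.
At N: go right to B.
  Visit B.
  At B: go left to U.
    Visit U.
    At U: go left to J.
      Visit J.
      At J: go left to K.
        K is a leaf — visit K.
      At J: no right child.
    At U: go right to C.
      Visit C.
      At C: go left to P.
        P is a leaf — visit P.
      At C: go right to V.
        Visit V.
        At V: go left to S.
          S is a leaf — visit S.
        At V: go right to Z.
          Visit Z.
          At Z: go left to A.
            A is a leaf — visit A.
          At Z: no right child.
  At B: no right child.
Full pre-order sequence: N, W, L, Q, B, U, J, K, C, P, V, S, Z, A.

7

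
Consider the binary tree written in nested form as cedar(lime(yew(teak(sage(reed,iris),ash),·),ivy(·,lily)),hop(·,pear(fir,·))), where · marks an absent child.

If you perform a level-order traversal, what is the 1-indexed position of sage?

Level-order visits nodes level by level from the root, left to right within each level.
Level 0: cedar
Level 1: lime, hop
Level 2: yew, ivy, pear
Level 3: teak, lily, fir
Level 4: sage, ash
Level 5: reed, iris
Full level-order sequence: cedar, lime, hop, yew, ivy, pear, teak, lily, fir, sage, ash, reed, iris.

10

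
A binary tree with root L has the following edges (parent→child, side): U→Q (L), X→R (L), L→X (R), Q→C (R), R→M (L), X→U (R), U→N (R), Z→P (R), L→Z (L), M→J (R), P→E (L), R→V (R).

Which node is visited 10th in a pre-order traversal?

U

Pre-order visits the node, then its left subtree, then its right subtree.
Visit L.
At L: go left to Z.
  Visit Z.
  At Z: no left child.
  At Z: go right to P.
    Visit P.
    At P: go left to E.
      E is a leaf — visit E.
    At P: no right child.
At L: go right to X.
  Visit X.
  At X: go left to R.
    Visit R.
    At R: go left to M.
      Visit M.
      At M: no left child.
      At M: go right to J.
        J is a leaf — visit J.
    At R: go right to V.
      V is a leaf — visit V.
  At X: go right to U.
    Visit U.
    At U: go left to Q.
      Visit Q.
      At Q: no left child.
      At Q: go right to C.
        C is a leaf — visit C.
    At U: go right to N.
      N is a leaf — visit N.
Full pre-order sequence: L, Z, P, E, X, R, M, J, V, U, Q, C, N.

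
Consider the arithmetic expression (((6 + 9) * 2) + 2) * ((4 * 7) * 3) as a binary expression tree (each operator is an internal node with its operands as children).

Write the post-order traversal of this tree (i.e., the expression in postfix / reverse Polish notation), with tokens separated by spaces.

Post-order on an expression tree gives postfix notation: for each operator, emit left operand, right operand, then the operator.

6 9 + 2 * 2 + 4 7 * 3 * *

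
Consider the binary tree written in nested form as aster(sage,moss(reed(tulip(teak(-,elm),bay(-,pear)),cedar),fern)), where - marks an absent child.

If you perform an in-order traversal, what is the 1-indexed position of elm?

4

In-order visits the left subtree, then the node, then the right subtree.
At aster: go left to sage.
  sage is a leaf — visit sage.
Visit aster.
At aster: go right to moss.
  At moss: go left to reed.
    At reed: go left to tulip.
      At tulip: go left to teak.
        At teak: no left child.
        Visit teak.
        At teak: go right to elm.
          elm is a leaf — visit elm.
      Visit tulip.
      At tulip: go right to bay.
        At bay: no left child.
        Visit bay.
        At bay: go right to pear.
          pear is a leaf — visit pear.
    Visit reed.
    At reed: go right to cedar.
      cedar is a leaf — visit cedar.
  Visit moss.
  At moss: go right to fern.
    fern is a leaf — visit fern.
Full in-order sequence: sage, aster, teak, elm, tulip, bay, pear, reed, cedar, moss, fern.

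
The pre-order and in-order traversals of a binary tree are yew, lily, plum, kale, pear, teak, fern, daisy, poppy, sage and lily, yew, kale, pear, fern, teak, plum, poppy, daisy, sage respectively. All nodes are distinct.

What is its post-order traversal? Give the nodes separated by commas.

The first element of pre-order is the root; it splits in-order into left and right subtrees.
Root yew: left subtree has 1 node {lily}, right has 8 {kale, pear, fern, teak, plum, poppy, daisy, sage}.
  Root plum: left subtree has 4 nodes {kale, pear, fern, teak}, right has 3 {poppy, daisy, sage}.
    Root kale: left subtree has 0 nodes { }, right has 3 {pear, fern, teak}.
      Root pear: left subtree has 0 nodes { }, right has 2 {fern, teak}.
        Root teak: left subtree has 1 node {fern}, right has 0 { }.
    Root daisy: left subtree has 1 node {poppy}, right has 1 {sage}.

lily, fern, teak, pear, kale, poppy, sage, daisy, plum, yew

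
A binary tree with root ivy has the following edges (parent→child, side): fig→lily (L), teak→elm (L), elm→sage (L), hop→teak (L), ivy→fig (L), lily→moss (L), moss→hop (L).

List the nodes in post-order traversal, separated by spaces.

Post-order visits the left subtree, then the right subtree, then the node.
At ivy: go left to fig.
  At fig: go left to lily.
    At lily: go left to moss.
      At moss: go left to hop.
        At hop: go left to teak.
          At teak: go left to elm.
            At elm: go left to sage.
              sage is a leaf — visit sage.
            At elm: no right child.
            Visit elm.
          At teak: no right child.
          Visit teak.
        At hop: no right child.
        Visit hop.
      At moss: no right child.
      Visit moss.
    At lily: no right child.
    Visit lily.
  At fig: no right child.
  Visit fig.
At ivy: no right child.
Visit ivy.

sage elm teak hop moss lily fig ivy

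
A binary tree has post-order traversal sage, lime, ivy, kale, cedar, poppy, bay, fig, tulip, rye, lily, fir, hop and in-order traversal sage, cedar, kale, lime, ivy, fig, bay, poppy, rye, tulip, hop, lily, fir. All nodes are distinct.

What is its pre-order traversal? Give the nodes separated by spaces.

The last element of post-order is the root; it splits in-order into left and right subtrees.
Root hop: left subtree has 10 nodes {sage, cedar, kale, lime, ivy, fig, bay, poppy, rye, tulip}, right has 2 {lily, fir}.
  Root rye: left subtree has 8 nodes {sage, cedar, kale, lime, ivy, fig, bay, poppy}, right has 1 {tulip}.
    Root fig: left subtree has 5 nodes {sage, cedar, kale, lime, ivy}, right has 2 {bay, poppy}.
      Root cedar: left subtree has 1 node {sage}, right has 3 {kale, lime, ivy}.
        Root kale: left subtree has 0 nodes { }, right has 2 {lime, ivy}.
          Root ivy: left subtree has 1 node {lime}, right has 0 { }.
      Root bay: left subtree has 0 nodes { }, right has 1 {poppy}.
  Root fir: left subtree has 1 node {lily}, right has 0 { }.

hop rye fig cedar sage kale ivy lime bay poppy tulip fir lily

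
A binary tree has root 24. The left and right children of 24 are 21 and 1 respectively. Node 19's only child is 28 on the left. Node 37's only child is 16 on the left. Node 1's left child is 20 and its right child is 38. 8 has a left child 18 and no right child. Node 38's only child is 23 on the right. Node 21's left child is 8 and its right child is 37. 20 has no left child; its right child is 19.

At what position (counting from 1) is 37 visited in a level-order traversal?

Level-order visits nodes level by level from the root, left to right within each level.
Level 0: 24
Level 1: 21, 1
Level 2: 8, 37, 20, 38
Level 3: 18, 16, 19, 23
Level 4: 28
Full level-order sequence: 24, 21, 1, 8, 37, 20, 38, 18, 16, 19, 23, 28.

5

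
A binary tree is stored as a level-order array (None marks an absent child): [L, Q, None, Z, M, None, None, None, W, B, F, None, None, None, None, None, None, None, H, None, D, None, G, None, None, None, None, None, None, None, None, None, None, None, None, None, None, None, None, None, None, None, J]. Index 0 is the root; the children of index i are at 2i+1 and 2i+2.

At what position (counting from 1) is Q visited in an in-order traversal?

4

In-order visits the left subtree, then the node, then the right subtree.
At L: go left to Q.
  At Q: go left to Z.
    At Z: no left child.
    Visit Z.
    At Z: go right to W.
      At W: no left child.
      Visit W.
      At W: go right to H.
        H is a leaf — visit H.
  Visit Q.
  At Q: go right to M.
    At M: go left to B.
      At B: no left child.
      Visit B.
      At B: go right to D.
        At D: no left child.
        Visit D.
        At D: go right to J.
          J is a leaf — visit J.
    Visit M.
    At M: go right to F.
      At F: no left child.
      Visit F.
      At F: go right to G.
        G is a leaf — visit G.
Visit L.
At L: no right child.
Full in-order sequence: Z, W, H, Q, B, D, J, M, F, G, L.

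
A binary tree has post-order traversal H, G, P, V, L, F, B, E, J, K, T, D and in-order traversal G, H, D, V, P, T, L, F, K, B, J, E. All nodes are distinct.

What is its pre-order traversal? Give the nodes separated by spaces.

D G H T V P K F L J B E

The last element of post-order is the root; it splits in-order into left and right subtrees.
Root D: left subtree has 2 nodes {G, H}, right has 9 {V, P, T, L, F, K, B, J, E}.
  Root G: left subtree has 0 nodes { }, right has 1 {H}.
  Root T: left subtree has 2 nodes {V, P}, right has 6 {L, F, K, B, J, E}.
    Root V: left subtree has 0 nodes { }, right has 1 {P}.
    Root K: left subtree has 2 nodes {L, F}, right has 3 {B, J, E}.
      Root F: left subtree has 1 node {L}, right has 0 { }.
      Root J: left subtree has 1 node {B}, right has 1 {E}.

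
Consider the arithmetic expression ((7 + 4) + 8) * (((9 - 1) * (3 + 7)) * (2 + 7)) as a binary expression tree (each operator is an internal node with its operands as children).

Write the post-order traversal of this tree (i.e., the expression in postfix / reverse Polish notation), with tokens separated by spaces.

Post-order on an expression tree gives postfix notation: for each operator, emit left operand, right operand, then the operator.

7 4 + 8 + 9 1 - 3 7 + * 2 7 + * *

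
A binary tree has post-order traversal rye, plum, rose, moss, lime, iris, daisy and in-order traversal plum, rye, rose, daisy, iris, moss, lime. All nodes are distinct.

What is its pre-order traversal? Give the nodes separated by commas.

The last element of post-order is the root; it splits in-order into left and right subtrees.
Root daisy: left subtree has 3 nodes {plum, rye, rose}, right has 3 {iris, moss, lime}.
  Root rose: left subtree has 2 nodes {plum, rye}, right has 0 { }.
    Root plum: left subtree has 0 nodes { }, right has 1 {rye}.
  Root iris: left subtree has 0 nodes { }, right has 2 {moss, lime}.
    Root lime: left subtree has 1 node {moss}, right has 0 { }.

daisy, rose, plum, rye, iris, lime, moss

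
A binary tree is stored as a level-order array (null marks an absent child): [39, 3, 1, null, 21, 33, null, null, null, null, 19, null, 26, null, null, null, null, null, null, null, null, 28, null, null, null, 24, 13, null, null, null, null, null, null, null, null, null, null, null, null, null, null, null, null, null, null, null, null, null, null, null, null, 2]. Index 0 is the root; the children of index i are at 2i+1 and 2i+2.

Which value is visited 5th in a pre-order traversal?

28

Pre-order visits the node, then its left subtree, then its right subtree.
Visit 39.
At 39: go left to 3.
  Visit 3.
  At 3: no left child.
  At 3: go right to 21.
    Visit 21.
    At 21: no left child.
    At 21: go right to 19.
      Visit 19.
      At 19: go left to 28.
        28 is a leaf — visit 28.
      At 19: no right child.
At 39: go right to 1.
  Visit 1.
  At 1: go left to 33.
    Visit 33.
    At 33: no left child.
    At 33: go right to 26.
      Visit 26.
      At 26: go left to 24.
        Visit 24.
        At 24: go left to 2.
          2 is a leaf — visit 2.
        At 24: no right child.
      At 26: go right to 13.
        13 is a leaf — visit 13.
  At 1: no right child.
Full pre-order sequence: 39, 3, 21, 19, 28, 1, 33, 26, 24, 2, 13.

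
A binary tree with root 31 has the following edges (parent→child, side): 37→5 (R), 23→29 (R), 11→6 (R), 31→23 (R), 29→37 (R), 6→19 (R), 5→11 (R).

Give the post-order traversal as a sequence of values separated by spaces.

19 6 11 5 37 29 23 31

Post-order visits the left subtree, then the right subtree, then the node.
At 31: no left child.
At 31: go right to 23.
  At 23: no left child.
  At 23: go right to 29.
    At 29: no left child.
    At 29: go right to 37.
      At 37: no left child.
      At 37: go right to 5.
        At 5: no left child.
        At 5: go right to 11.
          At 11: no left child.
          At 11: go right to 6.
            At 6: no left child.
            At 6: go right to 19.
              19 is a leaf — visit 19.
            Visit 6.
          Visit 11.
        Visit 5.
      Visit 37.
    Visit 29.
  Visit 23.
Visit 31.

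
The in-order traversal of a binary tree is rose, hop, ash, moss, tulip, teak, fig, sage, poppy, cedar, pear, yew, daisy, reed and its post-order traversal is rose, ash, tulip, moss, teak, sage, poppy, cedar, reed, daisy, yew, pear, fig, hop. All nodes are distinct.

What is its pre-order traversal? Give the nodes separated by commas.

hop, rose, fig, teak, moss, ash, tulip, pear, cedar, poppy, sage, yew, daisy, reed

The last element of post-order is the root; it splits in-order into left and right subtrees.
Root hop: left subtree has 1 node {rose}, right has 12 {ash, moss, tulip, teak, fig, sage, poppy, cedar, pear, yew, daisy, reed}.
  Root fig: left subtree has 4 nodes {ash, moss, tulip, teak}, right has 7 {sage, poppy, cedar, pear, yew, daisy, reed}.
    Root teak: left subtree has 3 nodes {ash, moss, tulip}, right has 0 { }.
      Root moss: left subtree has 1 node {ash}, right has 1 {tulip}.
    Root pear: left subtree has 3 nodes {sage, poppy, cedar}, right has 3 {yew, daisy, reed}.
      Root cedar: left subtree has 2 nodes {sage, poppy}, right has 0 { }.
        Root poppy: left subtree has 1 node {sage}, right has 0 { }.
      Root yew: left subtree has 0 nodes { }, right has 2 {daisy, reed}.
        Root daisy: left subtree has 0 nodes { }, right has 1 {reed}.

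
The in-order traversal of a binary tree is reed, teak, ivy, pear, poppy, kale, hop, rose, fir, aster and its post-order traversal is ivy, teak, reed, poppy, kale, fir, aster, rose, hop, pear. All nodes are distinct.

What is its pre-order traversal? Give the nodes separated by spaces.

pear reed teak ivy hop kale poppy rose aster fir

The last element of post-order is the root; it splits in-order into left and right subtrees.
Root pear: left subtree has 3 nodes {reed, teak, ivy}, right has 6 {poppy, kale, hop, rose, fir, aster}.
  Root reed: left subtree has 0 nodes { }, right has 2 {teak, ivy}.
    Root teak: left subtree has 0 nodes { }, right has 1 {ivy}.
  Root hop: left subtree has 2 nodes {poppy, kale}, right has 3 {rose, fir, aster}.
    Root kale: left subtree has 1 node {poppy}, right has 0 { }.
    Root rose: left subtree has 0 nodes { }, right has 2 {fir, aster}.
      Root aster: left subtree has 1 node {fir}, right has 0 { }.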